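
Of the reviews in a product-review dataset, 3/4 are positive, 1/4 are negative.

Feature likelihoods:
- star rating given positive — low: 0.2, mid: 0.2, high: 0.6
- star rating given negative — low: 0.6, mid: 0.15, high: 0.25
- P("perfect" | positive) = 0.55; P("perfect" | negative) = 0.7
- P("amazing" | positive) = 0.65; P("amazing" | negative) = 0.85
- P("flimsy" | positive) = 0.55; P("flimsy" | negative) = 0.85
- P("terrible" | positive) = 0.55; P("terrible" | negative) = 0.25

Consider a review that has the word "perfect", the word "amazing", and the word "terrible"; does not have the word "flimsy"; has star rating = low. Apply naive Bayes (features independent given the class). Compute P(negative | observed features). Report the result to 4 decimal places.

0.2014

positive: 0.75 × 0.2 × 0.55 × 0.65 × (1−0.55) × 0.55 = 0.0132721875
negative: 0.25 × 0.6 × 0.7 × 0.85 × (1−0.85) × 0.25 = 0.003346875
P(negative | x) = 0.003346875 / 0.0166190625 ≈ 0.2014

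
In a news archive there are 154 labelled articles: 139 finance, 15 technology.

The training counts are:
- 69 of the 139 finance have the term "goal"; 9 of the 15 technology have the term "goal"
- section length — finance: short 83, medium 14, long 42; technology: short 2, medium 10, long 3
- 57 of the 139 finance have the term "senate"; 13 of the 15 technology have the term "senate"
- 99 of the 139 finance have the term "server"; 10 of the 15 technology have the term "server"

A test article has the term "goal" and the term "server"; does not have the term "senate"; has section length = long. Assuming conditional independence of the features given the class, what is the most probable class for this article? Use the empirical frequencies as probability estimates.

finance

finance: (139/154) × (69/139) × (42/139) × (82/139) × (99/139) ≈ 0.056883
technology: (15/154) × (9/15) × (3/15) × (2/15) × (10/15) ≈ 0.00103896
Highest score → finance.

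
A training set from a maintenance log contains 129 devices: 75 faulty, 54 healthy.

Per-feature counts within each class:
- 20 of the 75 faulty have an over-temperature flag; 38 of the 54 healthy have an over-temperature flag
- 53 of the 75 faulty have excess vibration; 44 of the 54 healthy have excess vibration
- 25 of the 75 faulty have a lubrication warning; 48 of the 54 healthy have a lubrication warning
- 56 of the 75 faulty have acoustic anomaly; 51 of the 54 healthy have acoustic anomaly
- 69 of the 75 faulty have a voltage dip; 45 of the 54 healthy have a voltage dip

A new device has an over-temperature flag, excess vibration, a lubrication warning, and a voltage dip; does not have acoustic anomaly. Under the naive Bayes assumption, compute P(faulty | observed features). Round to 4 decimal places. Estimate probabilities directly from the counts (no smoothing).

0.4629

faulty: (75/129) × (20/75) × (53/75) × (25/75) × (19/75) × (69/75) ≈ 0.00851165
healthy: (54/129) × (38/54) × (44/54) × (48/54) × (3/54) × (45/54) ≈ 0.00987749
P(faulty | x) = 0.00851165 / 0.01838914 ≈ 0.4629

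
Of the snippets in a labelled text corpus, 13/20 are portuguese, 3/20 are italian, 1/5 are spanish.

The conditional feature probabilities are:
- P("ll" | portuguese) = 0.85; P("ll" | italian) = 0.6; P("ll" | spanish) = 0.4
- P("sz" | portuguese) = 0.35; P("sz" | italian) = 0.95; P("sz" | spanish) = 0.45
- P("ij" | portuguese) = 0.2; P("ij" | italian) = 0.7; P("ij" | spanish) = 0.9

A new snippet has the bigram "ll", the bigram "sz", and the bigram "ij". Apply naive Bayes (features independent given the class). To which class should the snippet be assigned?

italian

portuguese: 0.65 × 0.85 × 0.35 × 0.2 = 0.038675
italian: 0.15 × 0.6 × 0.95 × 0.7 = 0.05985
spanish: 0.2 × 0.4 × 0.45 × 0.9 = 0.0324
Highest score → italian.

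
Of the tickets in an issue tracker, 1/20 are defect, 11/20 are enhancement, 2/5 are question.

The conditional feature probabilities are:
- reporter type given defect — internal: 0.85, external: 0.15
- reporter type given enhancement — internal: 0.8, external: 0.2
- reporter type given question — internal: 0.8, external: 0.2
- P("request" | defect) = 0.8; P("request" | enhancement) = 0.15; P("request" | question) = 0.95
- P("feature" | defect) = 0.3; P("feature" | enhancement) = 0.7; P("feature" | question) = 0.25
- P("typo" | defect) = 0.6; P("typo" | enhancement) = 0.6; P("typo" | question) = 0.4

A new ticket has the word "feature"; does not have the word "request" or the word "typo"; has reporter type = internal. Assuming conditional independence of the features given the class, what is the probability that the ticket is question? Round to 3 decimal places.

defect: 0.05 × 0.85 × (1−0.8) × 0.3 × (1−0.6) = 0.00102
enhancement: 0.55 × 0.8 × (1−0.15) × 0.7 × (1−0.6) = 0.10472
question: 0.4 × 0.8 × (1−0.95) × 0.25 × (1−0.4) = 0.0024
P(question | x) = 0.0024 / 0.10814 ≈ 0.022

0.022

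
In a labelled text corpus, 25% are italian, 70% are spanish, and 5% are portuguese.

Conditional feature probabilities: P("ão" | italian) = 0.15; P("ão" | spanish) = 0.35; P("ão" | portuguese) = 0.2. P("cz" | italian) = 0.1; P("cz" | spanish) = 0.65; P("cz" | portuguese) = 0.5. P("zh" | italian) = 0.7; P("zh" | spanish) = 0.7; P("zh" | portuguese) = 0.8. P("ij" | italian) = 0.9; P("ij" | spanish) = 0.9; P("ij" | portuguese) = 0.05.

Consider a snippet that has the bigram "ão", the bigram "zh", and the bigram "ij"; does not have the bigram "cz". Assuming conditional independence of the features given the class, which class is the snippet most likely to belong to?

spanish

italian: 0.25 × 0.15 × (1−0.1) × 0.7 × 0.9 = 0.0212625
spanish: 0.7 × 0.35 × (1−0.65) × 0.7 × 0.9 = 0.0540225
portuguese: 0.05 × 0.2 × (1−0.5) × 0.8 × 0.05 = 0.0002
Highest score → spanish.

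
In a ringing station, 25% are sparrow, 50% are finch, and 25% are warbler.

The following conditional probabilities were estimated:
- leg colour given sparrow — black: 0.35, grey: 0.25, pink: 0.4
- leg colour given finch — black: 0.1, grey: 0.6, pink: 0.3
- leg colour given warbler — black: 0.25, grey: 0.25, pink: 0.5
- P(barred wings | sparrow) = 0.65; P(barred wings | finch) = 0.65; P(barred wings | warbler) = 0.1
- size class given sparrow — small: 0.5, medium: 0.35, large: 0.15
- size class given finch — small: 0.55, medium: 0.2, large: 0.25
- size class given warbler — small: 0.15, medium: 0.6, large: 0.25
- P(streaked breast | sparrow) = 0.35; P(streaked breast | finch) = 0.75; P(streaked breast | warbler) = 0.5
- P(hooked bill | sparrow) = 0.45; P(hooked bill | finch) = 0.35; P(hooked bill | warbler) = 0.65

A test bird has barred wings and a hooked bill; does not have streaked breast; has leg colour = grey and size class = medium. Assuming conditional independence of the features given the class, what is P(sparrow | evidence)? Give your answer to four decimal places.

sparrow: 0.25 × 0.25 × 0.65 × 0.35 × (1−0.35) × 0.45 = 0.004158984375
finch: 0.5 × 0.6 × 0.65 × 0.2 × (1−0.75) × 0.35 = 0.0034125
warbler: 0.25 × 0.25 × 0.1 × 0.6 × (1−0.5) × 0.65 = 0.00121875
P(sparrow | x) = 0.004158984375 / 0.008790234375 ≈ 0.4731

0.4731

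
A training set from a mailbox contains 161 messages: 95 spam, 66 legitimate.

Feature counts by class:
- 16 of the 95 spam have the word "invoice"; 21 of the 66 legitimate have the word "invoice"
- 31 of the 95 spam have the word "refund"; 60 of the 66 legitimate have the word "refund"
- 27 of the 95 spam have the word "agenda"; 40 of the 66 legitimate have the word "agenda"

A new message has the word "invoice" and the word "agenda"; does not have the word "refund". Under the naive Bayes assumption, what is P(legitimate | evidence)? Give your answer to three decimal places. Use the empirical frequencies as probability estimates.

0.274

spam: (95/161) × (16/95) × (64/95) × (27/95) ≈ 0.0190279
legitimate: (66/161) × (21/66) × (6/66) × (40/66) ≈ 0.00718649
P(legitimate | x) = 0.00718649 / 0.02621439 ≈ 0.274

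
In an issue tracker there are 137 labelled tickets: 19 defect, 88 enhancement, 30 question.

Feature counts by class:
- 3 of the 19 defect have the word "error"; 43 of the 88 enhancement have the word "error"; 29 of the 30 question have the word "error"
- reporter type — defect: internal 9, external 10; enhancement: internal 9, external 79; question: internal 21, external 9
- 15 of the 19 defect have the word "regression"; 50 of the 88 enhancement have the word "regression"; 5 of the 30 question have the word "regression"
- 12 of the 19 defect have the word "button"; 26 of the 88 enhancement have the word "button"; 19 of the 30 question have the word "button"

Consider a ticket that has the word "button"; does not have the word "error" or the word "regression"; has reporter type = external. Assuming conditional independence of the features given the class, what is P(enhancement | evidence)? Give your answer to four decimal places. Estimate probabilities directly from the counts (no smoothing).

0.8013

defect: (19/137) × (16/19) × (10/19) × (4/19) × (12/19) ≈ 0.00817297
enhancement: (88/137) × (45/88) × (79/88) × (38/88) × (26/88) ≈ 0.0376208
question: (30/137) × (1/30) × (9/30) × (25/30) × (19/30) ≈ 0.00115572
P(enhancement | x) = 0.0376208 / 0.04694949 ≈ 0.8013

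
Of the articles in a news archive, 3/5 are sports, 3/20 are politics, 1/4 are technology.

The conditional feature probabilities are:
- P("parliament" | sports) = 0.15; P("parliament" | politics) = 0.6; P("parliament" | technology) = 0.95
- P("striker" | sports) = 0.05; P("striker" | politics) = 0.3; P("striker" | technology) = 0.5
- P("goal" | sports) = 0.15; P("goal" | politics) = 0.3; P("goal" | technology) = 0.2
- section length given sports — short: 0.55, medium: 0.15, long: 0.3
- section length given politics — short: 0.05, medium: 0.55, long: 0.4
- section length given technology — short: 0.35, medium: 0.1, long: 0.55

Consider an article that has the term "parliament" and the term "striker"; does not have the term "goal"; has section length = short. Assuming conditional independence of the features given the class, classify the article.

sports: 0.6 × 0.15 × 0.05 × (1−0.15) × 0.55 = 0.00210375
politics: 0.15 × 0.6 × 0.3 × (1−0.3) × 0.05 = 0.000945
technology: 0.25 × 0.95 × 0.5 × (1−0.2) × 0.35 = 0.03325
Highest score → technology.

technology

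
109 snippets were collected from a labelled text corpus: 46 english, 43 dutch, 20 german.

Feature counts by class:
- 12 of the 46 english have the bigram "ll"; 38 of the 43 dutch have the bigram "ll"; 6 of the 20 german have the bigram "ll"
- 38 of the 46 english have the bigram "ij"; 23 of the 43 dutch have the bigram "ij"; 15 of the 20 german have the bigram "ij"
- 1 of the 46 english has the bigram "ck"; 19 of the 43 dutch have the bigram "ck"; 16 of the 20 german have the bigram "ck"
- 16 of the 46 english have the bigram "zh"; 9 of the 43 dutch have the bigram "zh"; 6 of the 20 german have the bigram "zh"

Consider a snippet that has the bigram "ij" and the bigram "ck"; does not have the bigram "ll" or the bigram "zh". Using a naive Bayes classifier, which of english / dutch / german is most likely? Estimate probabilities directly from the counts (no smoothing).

german

english: (46/109) × (34/46) × (38/46) × (1/46) × (30/46) ≈ 0.00365329
dutch: (43/109) × (5/43) × (23/43) × (19/43) × (34/43) ≈ 0.00857232
german: (20/109) × (14/20) × (15/20) × (16/20) × (14/20) ≈ 0.053945
Highest score → german.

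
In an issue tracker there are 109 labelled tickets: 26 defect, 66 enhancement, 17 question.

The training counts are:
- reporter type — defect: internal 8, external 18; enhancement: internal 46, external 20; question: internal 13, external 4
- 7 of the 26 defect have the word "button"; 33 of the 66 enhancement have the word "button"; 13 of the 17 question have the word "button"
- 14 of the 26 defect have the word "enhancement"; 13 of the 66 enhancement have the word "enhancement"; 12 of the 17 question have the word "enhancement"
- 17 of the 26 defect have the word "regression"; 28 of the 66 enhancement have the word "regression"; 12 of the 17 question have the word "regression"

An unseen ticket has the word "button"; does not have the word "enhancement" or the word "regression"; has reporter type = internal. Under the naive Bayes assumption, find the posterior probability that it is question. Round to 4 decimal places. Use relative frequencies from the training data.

defect: (26/109) × (8/26) × (7/26) × (12/26) × (9/26) ≈ 0.00315693
enhancement: (66/109) × (46/66) × (33/66) × (53/66) × (38/66) ≈ 0.0975603
question: (17/109) × (13/17) × (13/17) × (5/17) × (5/17) ≈ 0.00788957
P(question | x) = 0.00788957 / 0.1086068 ≈ 0.0726

0.0726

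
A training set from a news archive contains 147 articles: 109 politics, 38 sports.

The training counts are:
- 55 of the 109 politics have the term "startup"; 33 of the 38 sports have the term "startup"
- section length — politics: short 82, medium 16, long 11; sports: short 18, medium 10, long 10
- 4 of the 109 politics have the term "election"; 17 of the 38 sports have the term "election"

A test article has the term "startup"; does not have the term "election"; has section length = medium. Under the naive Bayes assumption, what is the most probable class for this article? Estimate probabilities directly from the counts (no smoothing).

politics

politics: (109/147) × (55/109) × (16/109) × (105/109) ≈ 0.0529056
sports: (38/147) × (33/38) × (10/38) × (21/38) ≈ 0.0326474
Highest score → politics.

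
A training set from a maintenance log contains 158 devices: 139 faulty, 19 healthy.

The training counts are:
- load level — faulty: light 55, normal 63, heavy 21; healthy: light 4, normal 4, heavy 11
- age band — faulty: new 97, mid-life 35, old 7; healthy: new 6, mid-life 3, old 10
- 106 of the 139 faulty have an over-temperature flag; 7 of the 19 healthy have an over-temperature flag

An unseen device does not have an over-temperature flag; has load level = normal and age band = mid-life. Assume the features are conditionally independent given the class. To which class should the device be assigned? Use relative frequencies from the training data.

faulty

faulty: (139/158) × (63/139) × (35/139) × (33/139) ≈ 0.0238361
healthy: (19/158) × (4/19) × (3/19) × (12/19) ≈ 0.00252463
Highest score → faulty.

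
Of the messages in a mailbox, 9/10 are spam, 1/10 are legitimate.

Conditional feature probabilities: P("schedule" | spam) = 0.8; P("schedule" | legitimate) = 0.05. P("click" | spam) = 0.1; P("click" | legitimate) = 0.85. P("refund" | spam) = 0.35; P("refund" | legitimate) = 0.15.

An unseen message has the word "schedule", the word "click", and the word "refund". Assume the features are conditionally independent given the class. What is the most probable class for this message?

spam: 0.9 × 0.8 × 0.1 × 0.35 = 0.0252
legitimate: 0.1 × 0.05 × 0.85 × 0.15 = 0.0006375
Highest score → spam.

spam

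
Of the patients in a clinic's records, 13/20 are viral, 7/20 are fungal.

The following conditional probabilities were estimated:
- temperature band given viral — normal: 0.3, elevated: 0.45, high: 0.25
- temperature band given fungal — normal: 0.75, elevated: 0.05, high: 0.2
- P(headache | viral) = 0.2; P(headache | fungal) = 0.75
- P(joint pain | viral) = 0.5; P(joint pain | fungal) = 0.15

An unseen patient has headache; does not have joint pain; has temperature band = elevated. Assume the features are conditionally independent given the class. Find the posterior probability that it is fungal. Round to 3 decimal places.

viral: 0.65 × 0.45 × 0.2 × (1−0.5) = 0.02925
fungal: 0.35 × 0.05 × 0.75 × (1−0.15) = 0.01115625
P(fungal | x) = 0.01115625 / 0.04040625 ≈ 0.276

0.276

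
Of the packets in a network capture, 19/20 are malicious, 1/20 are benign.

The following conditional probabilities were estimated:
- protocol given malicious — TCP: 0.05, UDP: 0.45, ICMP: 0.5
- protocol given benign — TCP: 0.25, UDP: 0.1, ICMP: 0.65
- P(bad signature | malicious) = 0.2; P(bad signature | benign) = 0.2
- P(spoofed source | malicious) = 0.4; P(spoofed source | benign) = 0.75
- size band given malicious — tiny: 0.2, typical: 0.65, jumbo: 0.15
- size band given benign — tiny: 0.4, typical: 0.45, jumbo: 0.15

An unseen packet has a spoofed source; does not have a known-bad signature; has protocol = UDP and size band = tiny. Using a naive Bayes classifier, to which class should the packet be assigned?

malicious: 0.95 × 0.45 × (1−0.2) × 0.4 × 0.2 = 0.02736
benign: 0.05 × 0.1 × (1−0.2) × 0.75 × 0.4 = 0.0012
Highest score → malicious.

malicious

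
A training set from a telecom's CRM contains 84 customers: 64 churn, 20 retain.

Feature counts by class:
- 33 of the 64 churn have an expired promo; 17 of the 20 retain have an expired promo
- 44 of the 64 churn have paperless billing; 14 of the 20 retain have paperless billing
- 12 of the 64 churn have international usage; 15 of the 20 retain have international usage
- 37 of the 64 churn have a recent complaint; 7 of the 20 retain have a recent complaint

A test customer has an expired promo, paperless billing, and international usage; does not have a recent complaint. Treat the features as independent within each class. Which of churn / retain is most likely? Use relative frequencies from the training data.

churn: (64/84) × (33/64) × (44/64) × (12/64) × (27/64) ≈ 0.0213645
retain: (20/84) × (17/20) × (14/20) × (15/20) × (13/20) = 0.0690625
Highest score → retain.

retain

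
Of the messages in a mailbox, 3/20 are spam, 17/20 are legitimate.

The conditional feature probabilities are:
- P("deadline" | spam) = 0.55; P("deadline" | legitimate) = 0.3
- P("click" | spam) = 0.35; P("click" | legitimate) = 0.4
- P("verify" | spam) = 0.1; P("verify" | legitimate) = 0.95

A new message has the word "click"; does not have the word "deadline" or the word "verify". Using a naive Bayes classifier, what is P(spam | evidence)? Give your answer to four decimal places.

0.6412

spam: 0.15 × (1−0.55) × 0.35 × (1−0.1) = 0.0212625
legitimate: 0.85 × (1−0.3) × 0.4 × (1−0.95) = 0.0119
P(spam | x) = 0.0212625 / 0.0331625 ≈ 0.6412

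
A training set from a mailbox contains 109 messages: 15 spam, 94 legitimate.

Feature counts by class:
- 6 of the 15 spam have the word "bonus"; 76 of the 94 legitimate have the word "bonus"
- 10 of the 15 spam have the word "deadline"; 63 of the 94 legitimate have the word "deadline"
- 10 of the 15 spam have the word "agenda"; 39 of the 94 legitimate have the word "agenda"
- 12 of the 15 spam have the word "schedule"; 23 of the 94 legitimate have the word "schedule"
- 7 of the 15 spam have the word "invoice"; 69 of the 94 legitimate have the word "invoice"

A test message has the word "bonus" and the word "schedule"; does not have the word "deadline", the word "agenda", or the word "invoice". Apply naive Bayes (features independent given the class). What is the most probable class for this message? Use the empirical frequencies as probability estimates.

spam: (15/109) × (6/15) × (5/15) × (5/15) × (12/15) × (8/15) ≈ 0.00260958
legitimate: (94/109) × (76/94) × (31/94) × (55/94) × (23/94) × (25/94) ≈ 0.00875524
Highest score → legitimate.

legitimate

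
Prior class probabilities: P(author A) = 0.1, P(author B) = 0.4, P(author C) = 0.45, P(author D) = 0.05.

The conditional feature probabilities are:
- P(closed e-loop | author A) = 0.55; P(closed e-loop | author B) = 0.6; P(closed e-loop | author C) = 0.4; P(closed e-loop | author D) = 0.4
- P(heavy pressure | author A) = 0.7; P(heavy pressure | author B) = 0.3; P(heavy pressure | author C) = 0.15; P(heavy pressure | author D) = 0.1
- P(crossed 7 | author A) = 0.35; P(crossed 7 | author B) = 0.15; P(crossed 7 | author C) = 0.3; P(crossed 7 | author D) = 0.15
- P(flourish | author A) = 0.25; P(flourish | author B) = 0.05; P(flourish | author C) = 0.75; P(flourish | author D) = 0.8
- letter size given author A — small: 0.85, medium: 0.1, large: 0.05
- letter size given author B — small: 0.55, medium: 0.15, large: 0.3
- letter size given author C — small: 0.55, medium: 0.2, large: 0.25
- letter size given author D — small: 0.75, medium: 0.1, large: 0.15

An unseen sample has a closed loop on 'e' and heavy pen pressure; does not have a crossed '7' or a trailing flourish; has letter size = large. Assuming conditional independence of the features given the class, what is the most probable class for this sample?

author B

author A: 0.1 × 0.55 × 0.7 × (1−0.35) × (1−0.25) × 0.05 = 0.0009384375
author B: 0.4 × 0.6 × 0.3 × (1−0.15) × (1−0.05) × 0.3 = 0.017442
author C: 0.45 × 0.4 × 0.15 × (1−0.3) × (1−0.75) × 0.25 = 0.00118125
author D: 0.05 × 0.4 × 0.1 × (1−0.15) × (1−0.8) × 0.15 = 0.000051
Highest score → author B.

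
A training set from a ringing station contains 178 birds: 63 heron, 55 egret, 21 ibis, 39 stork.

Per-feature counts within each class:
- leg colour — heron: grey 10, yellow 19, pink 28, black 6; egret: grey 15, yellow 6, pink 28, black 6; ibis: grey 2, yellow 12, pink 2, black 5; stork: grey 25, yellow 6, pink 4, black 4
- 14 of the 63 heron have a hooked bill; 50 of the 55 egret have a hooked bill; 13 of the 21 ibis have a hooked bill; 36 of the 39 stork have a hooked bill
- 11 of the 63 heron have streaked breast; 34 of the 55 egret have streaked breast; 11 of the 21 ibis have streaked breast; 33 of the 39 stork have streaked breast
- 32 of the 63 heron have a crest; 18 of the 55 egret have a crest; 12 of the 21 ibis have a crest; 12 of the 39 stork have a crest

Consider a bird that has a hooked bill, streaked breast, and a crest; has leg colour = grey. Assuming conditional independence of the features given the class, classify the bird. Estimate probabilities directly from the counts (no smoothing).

stork

heron: (63/178) × (10/63) × (14/63) × (11/63) × (32/63) ≈ 0.00110721
egret: (55/178) × (15/55) × (50/55) × (34/55) × (18/55) ≈ 0.015499
ibis: (21/178) × (2/21) × (13/21) × (11/21) × (12/21) ≈ 0.00208195
stork: (39/178) × (25/39) × (36/39) × (33/39) × (12/39) ≈ 0.0337539
Highest score → stork.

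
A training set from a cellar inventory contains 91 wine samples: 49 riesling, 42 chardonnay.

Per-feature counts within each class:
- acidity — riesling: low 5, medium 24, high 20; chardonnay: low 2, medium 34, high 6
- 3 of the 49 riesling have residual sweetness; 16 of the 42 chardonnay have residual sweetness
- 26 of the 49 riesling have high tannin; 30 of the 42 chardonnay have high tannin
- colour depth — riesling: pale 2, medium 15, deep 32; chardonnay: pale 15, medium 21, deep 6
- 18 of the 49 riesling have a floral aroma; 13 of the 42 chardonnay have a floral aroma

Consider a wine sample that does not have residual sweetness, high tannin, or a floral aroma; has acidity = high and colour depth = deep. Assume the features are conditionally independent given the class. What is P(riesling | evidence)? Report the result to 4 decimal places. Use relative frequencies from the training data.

riesling: (49/91) × (20/49) × (46/49) × (23/49) × (32/49) × (31/49) ≈ 0.040013
chardonnay: (42/91) × (6/42) × (26/42) × (12/42) × (6/42) × (29/42) ≈ 0.00115031
P(riesling | x) = 0.040013 / 0.04116331 ≈ 0.9721

0.9721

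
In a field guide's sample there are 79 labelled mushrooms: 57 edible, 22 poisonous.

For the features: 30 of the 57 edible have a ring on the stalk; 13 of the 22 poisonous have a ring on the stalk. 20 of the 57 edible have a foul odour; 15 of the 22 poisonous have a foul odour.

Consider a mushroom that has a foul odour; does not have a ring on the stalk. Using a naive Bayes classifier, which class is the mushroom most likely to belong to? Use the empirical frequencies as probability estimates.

edible: (57/79) × (27/57) × (20/57) ≈ 0.11992
poisonous: (22/79) × (9/22) × (15/22) ≈ 0.0776755
Highest score → edible.

edible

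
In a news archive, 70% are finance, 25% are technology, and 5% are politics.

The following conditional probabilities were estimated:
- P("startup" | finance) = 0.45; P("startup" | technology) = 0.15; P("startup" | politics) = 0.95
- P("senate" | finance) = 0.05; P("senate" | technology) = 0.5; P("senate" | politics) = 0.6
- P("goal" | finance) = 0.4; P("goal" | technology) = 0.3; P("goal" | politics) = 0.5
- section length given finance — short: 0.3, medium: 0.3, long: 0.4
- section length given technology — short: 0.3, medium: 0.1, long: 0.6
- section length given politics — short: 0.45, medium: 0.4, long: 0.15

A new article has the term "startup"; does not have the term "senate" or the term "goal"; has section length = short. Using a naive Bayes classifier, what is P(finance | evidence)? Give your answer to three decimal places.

finance: 0.7 × 0.45 × (1−0.05) × (1−0.4) × 0.3 = 0.053865
technology: 0.25 × 0.15 × (1−0.5) × (1−0.3) × 0.3 = 0.0039375
politics: 0.05 × 0.95 × (1−0.6) × (1−0.5) × 0.45 = 0.004275
P(finance | x) = 0.053865 / 0.0620775 ≈ 0.868

0.868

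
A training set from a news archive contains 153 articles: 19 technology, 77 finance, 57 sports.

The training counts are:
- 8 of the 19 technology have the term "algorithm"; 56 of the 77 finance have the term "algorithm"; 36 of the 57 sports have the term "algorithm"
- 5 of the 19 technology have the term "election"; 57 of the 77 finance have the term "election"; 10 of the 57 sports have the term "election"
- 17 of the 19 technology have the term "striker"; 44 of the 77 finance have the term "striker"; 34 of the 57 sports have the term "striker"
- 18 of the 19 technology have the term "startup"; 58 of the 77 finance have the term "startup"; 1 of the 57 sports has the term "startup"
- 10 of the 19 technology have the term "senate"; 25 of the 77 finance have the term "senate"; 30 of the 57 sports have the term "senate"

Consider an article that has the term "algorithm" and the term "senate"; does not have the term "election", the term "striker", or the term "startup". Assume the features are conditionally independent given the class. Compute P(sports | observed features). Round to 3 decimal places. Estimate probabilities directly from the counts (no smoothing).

0.923

technology: (19/153) × (8/19) × (14/19) × (2/19) × (1/19) × (10/19) ≈ 0.000112342
finance: (77/153) × (56/77) × (20/77) × (33/77) × (19/77) × (25/77) ≈ 0.00326416
sports: (57/153) × (36/57) × (47/57) × (23/57) × (56/57) × (30/57) ≈ 0.0404806
P(sports | x) = 0.0404806 / 0.043857102 ≈ 0.923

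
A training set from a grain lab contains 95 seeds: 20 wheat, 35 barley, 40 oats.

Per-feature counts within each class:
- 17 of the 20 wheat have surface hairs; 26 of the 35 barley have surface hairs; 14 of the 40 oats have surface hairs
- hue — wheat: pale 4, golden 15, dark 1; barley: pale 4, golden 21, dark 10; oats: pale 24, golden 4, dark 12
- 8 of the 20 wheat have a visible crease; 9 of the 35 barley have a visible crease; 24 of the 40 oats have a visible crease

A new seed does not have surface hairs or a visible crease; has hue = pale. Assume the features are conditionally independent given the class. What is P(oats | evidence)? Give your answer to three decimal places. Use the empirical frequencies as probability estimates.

wheat: (20/95) × (3/20) × (4/20) × (12/20) ≈ 0.00378947
barley: (35/95) × (9/35) × (4/35) × (26/35) ≈ 0.00804296
oats: (40/95) × (26/40) × (24/40) × (16/40) ≈ 0.0656842
P(oats | x) = 0.0656842 / 0.07751663 ≈ 0.847

0.847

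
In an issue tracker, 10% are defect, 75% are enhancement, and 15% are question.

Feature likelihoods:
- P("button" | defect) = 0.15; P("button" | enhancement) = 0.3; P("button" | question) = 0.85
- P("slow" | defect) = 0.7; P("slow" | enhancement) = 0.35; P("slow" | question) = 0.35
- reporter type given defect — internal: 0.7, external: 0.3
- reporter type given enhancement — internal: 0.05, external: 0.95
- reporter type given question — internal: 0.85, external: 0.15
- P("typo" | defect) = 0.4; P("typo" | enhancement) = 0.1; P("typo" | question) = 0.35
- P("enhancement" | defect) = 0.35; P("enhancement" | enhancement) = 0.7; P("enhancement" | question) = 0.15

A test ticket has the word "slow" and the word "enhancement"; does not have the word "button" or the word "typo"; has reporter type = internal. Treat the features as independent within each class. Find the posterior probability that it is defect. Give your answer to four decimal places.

defect: 0.1 × (1−0.15) × 0.7 × 0.7 × (1−0.4) × 0.35 = 0.0087465
enhancement: 0.75 × (1−0.3) × 0.35 × 0.05 × (1−0.1) × 0.7 = 0.005788125
question: 0.15 × (1−0.85) × 0.35 × 0.85 × (1−0.35) × 0.15 = 0.000652640625
P(defect | x) = 0.0087465 / 0.015187265625 ≈ 0.5759

0.5759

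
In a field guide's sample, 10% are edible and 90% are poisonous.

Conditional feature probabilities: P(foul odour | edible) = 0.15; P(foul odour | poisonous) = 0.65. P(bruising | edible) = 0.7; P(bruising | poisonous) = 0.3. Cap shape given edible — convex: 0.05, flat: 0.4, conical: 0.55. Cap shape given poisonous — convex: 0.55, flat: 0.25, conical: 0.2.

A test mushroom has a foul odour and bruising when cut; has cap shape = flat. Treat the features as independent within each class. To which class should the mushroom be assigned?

edible: 0.1 × 0.15 × 0.7 × 0.4 = 0.0042
poisonous: 0.9 × 0.65 × 0.3 × 0.25 = 0.043875
Highest score → poisonous.

poisonous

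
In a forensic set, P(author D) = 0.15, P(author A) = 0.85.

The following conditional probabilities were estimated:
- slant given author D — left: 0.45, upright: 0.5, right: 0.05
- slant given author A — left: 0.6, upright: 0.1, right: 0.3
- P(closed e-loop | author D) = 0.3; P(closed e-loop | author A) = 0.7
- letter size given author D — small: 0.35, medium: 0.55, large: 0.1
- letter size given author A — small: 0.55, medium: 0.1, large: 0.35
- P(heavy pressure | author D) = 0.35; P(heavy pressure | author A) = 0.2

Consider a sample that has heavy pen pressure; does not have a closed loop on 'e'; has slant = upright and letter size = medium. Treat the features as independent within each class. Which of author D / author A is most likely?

author D

author D: 0.15 × 0.5 × (1−0.3) × 0.55 × 0.35 = 0.01010625
author A: 0.85 × 0.1 × (1−0.7) × 0.1 × 0.2 = 0.00051
Highest score → author D.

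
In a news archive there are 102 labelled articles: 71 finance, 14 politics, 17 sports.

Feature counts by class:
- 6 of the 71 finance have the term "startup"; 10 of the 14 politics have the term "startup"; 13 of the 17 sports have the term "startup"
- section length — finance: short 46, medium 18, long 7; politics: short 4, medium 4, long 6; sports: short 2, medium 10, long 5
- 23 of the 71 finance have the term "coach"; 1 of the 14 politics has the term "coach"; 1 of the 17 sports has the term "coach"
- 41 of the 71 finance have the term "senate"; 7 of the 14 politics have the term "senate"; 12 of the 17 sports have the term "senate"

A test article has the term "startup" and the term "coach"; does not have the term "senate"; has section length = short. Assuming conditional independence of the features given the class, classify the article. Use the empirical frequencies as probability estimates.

finance: (71/102) × (6/71) × (46/71) × (23/71) × (30/71) ≈ 0.00521654
politics: (14/102) × (10/14) × (4/14) × (1/14) × (7/14) ≈ 0.0010004
sports: (17/102) × (13/17) × (2/17) × (1/17) × (5/17) ≈ 0.000259416
Highest score → finance.

finance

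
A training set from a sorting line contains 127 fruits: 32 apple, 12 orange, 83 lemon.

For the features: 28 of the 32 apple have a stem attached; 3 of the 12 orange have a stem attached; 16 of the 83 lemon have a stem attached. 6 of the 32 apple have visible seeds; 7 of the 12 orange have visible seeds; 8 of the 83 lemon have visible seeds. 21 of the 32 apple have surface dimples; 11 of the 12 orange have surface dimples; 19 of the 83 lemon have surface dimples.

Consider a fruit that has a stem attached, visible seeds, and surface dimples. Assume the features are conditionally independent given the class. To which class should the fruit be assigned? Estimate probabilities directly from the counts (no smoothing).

apple

apple: (32/127) × (28/32) × (6/32) × (21/32) ≈ 0.0271284
orange: (12/127) × (3/12) × (7/12) × (11/12) ≈ 0.0126312
lemon: (83/127) × (16/83) × (8/83) × (19/83) ≈ 0.00277974
Highest score → apple.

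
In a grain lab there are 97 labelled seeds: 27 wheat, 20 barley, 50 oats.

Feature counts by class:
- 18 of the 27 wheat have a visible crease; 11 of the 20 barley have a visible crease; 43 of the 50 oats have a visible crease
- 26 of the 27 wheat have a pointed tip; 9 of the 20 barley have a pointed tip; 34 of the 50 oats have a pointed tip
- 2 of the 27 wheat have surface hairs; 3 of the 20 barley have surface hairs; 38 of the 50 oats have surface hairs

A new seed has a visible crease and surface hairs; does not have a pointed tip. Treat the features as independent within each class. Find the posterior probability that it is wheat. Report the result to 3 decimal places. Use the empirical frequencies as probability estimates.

0.004

wheat: (27/97) × (18/27) × (1/27) × (2/27) ≈ 0.0005091
barley: (20/97) × (11/20) × (11/20) × (3/20) ≈ 0.00935567
oats: (50/97) × (43/50) × (16/50) × (38/50) ≈ 0.10781
P(wheat | x) = 0.0005091 / 0.11767477 ≈ 0.004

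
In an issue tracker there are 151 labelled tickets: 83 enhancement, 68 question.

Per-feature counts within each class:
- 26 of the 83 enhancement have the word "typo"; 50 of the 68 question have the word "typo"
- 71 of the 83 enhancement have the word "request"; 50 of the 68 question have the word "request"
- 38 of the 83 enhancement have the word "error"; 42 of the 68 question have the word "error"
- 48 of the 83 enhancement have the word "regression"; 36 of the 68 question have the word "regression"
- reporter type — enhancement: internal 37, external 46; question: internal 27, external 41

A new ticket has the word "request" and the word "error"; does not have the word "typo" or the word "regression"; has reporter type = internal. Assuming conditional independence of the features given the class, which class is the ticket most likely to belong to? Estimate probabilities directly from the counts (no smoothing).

enhancement

enhancement: (83/151) × (57/83) × (71/83) × (38/83) × (35/83) × (37/83) ≈ 0.0277906
question: (68/151) × (18/68) × (50/68) × (42/68) × (32/68) × (27/68) ≈ 0.0101156
Highest score → enhancement.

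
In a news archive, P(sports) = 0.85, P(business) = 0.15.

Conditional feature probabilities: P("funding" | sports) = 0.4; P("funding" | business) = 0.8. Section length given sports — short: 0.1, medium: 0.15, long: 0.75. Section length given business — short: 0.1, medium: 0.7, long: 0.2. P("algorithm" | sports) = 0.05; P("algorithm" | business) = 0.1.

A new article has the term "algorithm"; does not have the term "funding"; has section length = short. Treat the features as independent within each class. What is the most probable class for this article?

sports: 0.85 × (1−0.4) × 0.1 × 0.05 = 0.00255
business: 0.15 × (1−0.8) × 0.1 × 0.1 = 0.0003
Highest score → sports.

sports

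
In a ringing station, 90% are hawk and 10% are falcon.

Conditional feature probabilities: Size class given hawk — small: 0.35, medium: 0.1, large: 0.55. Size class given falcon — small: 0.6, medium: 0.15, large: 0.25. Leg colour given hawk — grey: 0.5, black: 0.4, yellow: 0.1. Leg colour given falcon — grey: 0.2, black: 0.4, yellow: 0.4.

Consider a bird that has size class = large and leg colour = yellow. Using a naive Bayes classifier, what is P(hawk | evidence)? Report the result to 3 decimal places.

0.832

hawk: 0.9 × 0.55 × 0.1 = 0.0495
falcon: 0.1 × 0.25 × 0.4 = 0.01
P(hawk | x) = 0.0495 / 0.0595 ≈ 0.832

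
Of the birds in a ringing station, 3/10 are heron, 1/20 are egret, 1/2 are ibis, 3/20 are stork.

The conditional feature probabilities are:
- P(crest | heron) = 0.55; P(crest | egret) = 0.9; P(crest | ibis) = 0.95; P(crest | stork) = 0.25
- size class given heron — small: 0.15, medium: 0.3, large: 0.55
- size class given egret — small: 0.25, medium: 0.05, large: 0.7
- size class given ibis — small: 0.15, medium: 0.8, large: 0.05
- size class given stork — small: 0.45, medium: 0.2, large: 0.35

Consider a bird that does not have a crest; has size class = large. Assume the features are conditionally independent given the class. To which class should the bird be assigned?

heron: 0.3 × (1−0.55) × 0.55 = 0.07425
egret: 0.05 × (1−0.9) × 0.7 = 0.0035
ibis: 0.5 × (1−0.95) × 0.05 = 0.00125
stork: 0.15 × (1−0.25) × 0.35 = 0.039375
Highest score → heron.

heron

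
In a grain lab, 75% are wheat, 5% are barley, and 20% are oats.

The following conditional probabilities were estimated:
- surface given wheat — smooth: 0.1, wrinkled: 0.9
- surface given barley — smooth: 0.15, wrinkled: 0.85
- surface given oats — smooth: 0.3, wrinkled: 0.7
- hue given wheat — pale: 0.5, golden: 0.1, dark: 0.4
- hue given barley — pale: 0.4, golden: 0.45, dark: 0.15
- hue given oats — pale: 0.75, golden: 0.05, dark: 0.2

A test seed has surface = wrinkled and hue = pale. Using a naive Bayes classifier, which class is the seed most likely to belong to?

wheat

wheat: 0.75 × 0.9 × 0.5 = 0.3375
barley: 0.05 × 0.85 × 0.4 = 0.017
oats: 0.2 × 0.7 × 0.75 = 0.105
Highest score → wheat.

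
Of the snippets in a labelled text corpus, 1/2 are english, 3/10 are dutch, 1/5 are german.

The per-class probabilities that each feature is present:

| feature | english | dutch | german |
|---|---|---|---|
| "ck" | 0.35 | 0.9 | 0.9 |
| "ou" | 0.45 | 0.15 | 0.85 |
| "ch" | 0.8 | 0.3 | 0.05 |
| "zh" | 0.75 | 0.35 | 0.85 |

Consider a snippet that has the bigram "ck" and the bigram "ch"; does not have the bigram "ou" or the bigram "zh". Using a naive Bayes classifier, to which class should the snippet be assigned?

english: 0.5 × 0.35 × (1−0.45) × 0.8 × (1−0.75) = 0.01925
dutch: 0.3 × 0.9 × (1−0.15) × 0.3 × (1−0.35) = 0.0447525
german: 0.2 × 0.9 × (1−0.85) × 0.05 × (1−0.85) = 0.0002025
Highest score → dutch.

dutch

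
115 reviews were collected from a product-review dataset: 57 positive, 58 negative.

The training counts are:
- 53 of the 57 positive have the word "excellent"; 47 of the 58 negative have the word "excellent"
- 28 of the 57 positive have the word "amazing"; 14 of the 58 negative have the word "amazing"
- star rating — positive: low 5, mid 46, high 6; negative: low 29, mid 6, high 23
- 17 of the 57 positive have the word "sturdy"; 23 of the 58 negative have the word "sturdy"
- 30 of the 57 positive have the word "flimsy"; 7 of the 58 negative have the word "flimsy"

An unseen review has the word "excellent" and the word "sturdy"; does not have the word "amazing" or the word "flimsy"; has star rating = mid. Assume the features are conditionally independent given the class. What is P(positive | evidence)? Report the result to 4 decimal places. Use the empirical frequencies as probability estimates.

0.7050

positive: (57/115) × (53/57) × (29/57) × (46/57) × (17/57) × (27/57) ≈ 0.026733
negative: (58/115) × (47/58) × (44/58) × (6/58) × (23/58) × (51/58) ≈ 0.0111838
P(positive | x) = 0.026733 / 0.0379168 ≈ 0.7050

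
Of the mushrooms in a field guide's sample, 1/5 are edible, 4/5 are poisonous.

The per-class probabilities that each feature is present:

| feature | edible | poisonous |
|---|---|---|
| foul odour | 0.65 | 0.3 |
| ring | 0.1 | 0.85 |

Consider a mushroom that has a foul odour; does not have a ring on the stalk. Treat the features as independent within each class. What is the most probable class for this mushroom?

edible

edible: 0.2 × 0.65 × (1−0.1) = 0.117
poisonous: 0.8 × 0.3 × (1−0.85) = 0.036
Highest score → edible.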